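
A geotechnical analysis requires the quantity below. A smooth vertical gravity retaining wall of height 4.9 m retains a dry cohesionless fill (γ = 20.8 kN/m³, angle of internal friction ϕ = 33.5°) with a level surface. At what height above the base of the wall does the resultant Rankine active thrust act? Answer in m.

1.63 m

K_a = 0.2887.
The pressure distribution is triangular, so the resultant acts at H/3 above the base = 4.9/3 = 1.633 m.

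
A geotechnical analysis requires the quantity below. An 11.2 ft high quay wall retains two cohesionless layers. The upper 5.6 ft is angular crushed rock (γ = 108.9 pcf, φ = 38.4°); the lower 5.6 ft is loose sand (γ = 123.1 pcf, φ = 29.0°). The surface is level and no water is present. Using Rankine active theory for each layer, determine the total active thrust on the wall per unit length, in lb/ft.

K_a1 = tan²(45°−38.4°/2) = 0.2337; K_a2 = tan²(45°−29.0°/2) = 0.3470.
Layer 1: σ at base = K_a1 γ₁ h₁ = 142.5 psf; P₁ = ½×142.5×5.6 = 399.0.
Layer 2: σ_v at top = γ₁h₁ = 609.8; σ_h top = K_a2×609.8 = 211.6; σ_h base = K_a2×(609.8+123.1×5.6) = 450.8.
P₂ = ½(211.6+450.8)×5.6 = 1855. Total P_a = 399.0+1855 = 2254 lb/ft.

2250 lb/ft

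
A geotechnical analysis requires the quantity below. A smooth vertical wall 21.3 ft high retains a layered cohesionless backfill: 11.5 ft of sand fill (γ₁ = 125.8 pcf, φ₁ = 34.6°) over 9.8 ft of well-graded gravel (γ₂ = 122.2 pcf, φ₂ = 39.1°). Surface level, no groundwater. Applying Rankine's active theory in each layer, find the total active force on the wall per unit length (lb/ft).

K_a1 = tan²(45°−34.6°/2) = 0.2756; K_a2 = tan²(45°−39.1°/2) = 0.2265.
Layer 1: σ at base = K_a1 γ₁ h₁ = 398.8 psf; P₁ = ½×398.8×11.5 = 2293.
Layer 2: σ_v at top = γ₁h₁ = 1447; σ_h top = K_a2×1447 = 327.7; σ_h base = K_a2×(1447+122.2×9.8) = 598.9.
P₂ = ½(327.7+598.9)×9.8 = 4540. Total P_a = 2293+4540 = 6833 lb/ft.

6830 lb/ft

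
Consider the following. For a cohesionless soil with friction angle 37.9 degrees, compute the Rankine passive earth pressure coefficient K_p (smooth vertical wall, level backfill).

K_p = (1 + sin φ)/(1 − sin φ) = tan²(45° + 37.9°/2) = 4.185.

4.19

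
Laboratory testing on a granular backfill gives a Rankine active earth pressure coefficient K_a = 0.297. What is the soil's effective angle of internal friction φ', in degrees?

K_a = tan²(45° − φ/2) ⇒ 45° − φ/2 = arctan(√0.297) = 28.59°.
φ = 2(45° − 28.59°) = 32.82°.

32.8°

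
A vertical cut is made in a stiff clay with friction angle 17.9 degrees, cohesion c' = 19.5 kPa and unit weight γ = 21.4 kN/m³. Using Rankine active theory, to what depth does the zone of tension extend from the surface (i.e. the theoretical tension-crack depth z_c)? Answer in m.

2.50 m

K_a = tan²(45° − 17.9°/2) = 0.5298; √K_a = 0.7279.
The active pressure is zero where K_a γ z = 2c√K_a, so z_c = 2c/(γ√K_a) = 2×19.5/(21.4×0.7279) = 2.504 m.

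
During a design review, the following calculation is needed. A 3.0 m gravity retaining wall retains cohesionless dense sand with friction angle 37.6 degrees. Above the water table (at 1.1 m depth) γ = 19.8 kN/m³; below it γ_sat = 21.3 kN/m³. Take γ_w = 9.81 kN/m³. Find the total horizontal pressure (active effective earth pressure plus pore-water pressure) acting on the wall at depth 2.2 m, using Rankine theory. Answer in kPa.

K_a = (1 − sin φ)/(1 + sin φ) = 0.2421.
γ' = 21.3 − 9.81 = 11.49 kN/m³.
Effective vertical stress at 2.2 m: σ'_v = 19.8×1.1 + 11.49×1.10 = 34.42 kPa.
σ'_h = K_a σ'_v = 0.2421 × 34.42 = 8.334 kPa; u = γ_w × 1.10 = 10.79 kPa.
Total σ_h = 8.334 + 10.79 = 19.12 kPa.

19.1 kPa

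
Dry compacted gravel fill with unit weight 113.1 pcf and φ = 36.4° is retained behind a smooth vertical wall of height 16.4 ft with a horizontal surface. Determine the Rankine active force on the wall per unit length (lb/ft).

3880 lb/ft

K_a = tan²(45° − φ/2) = 0.2552.
P_a = ½ K_a γ H² = 0.5 × 0.2552 × 113.1 × 16.4² = 3881 lb/ft.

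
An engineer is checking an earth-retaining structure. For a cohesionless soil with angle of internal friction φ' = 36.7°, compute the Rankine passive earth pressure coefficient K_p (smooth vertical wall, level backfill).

3.97

K_p = (1 + sin φ)/(1 − sin φ) = tan²(45° + 36.7°/2) = 3.970.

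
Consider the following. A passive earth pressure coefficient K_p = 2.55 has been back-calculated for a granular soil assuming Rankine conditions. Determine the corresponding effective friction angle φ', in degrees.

25.9°

K_p = (1+sin φ)/(1−sin φ) ⇒ sin φ = (K_p − 1)/(K_p + 1) = 0.4366.
φ = arcsin(0.4366) = 25.89°.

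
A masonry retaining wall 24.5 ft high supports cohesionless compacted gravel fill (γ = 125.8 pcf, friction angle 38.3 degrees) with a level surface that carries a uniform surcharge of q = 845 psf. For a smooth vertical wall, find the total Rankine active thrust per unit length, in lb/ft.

K_a = tan²(45° − φ/2) = 0.2347.
Soil triangle: ½ K_a γ H² = 0.5×0.2347×125.8×24.5² = 8863 lb/ft.
Surcharge rectangle: K_a q H = 0.2347×845×24.5 = 4860 lb/ft.
Total = 8863 + 4860 = 13720 lb/ft.

13700 lb/ft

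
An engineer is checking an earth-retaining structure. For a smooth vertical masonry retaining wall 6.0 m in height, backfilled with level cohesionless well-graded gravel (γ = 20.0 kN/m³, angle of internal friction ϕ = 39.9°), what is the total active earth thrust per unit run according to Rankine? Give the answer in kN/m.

K_a = tan²(45° − φ/2) = 0.2184.
P_a = ½ K_a γ H² = 0.5 × 0.2184 × 20.0 × 6.0² = 78.64 kN/m.

78.6 kN/m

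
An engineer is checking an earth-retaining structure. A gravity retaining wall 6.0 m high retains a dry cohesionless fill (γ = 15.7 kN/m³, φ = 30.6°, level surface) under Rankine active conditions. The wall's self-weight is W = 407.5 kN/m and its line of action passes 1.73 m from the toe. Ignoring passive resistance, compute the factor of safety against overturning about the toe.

3.83

K_a = tan²(45° − 30.6°/2) = 0.3253.
P_a = ½K_aγH² = 0.5×0.3253×15.7×6.0² = 91.94 kN/m, acting at H/3 = 2.000 m above the base.
Overturning moment M_o = P_a × H/3 = 91.94 × 2.000 = 183.9.
Resisting moment M_r = W × 1.73 = 407.5 × 1.73 = 705.0.
FS_overturning = M_r/M_o = 705.0/183.9 = 3.834.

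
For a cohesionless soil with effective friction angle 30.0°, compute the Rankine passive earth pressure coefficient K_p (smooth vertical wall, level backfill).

K_p = (1 + sin φ)/(1 − sin φ) = tan²(45° + 30.0°/2) = 3.000.

3.00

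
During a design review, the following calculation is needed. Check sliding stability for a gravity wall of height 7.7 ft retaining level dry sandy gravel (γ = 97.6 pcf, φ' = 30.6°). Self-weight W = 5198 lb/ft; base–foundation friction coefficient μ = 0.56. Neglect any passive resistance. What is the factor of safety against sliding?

3.09

K_a = tan²(45° − 30.6°/2) = 0.3253.
P_a = ½K_aγH² = 0.5×0.3253×97.6×7.7² = 941.3 lb/ft, acting at H/3 = 2.567 ft above the base.
FS_sliding = μW / P_a = 0.56×5198 / 941.3 = 3.092.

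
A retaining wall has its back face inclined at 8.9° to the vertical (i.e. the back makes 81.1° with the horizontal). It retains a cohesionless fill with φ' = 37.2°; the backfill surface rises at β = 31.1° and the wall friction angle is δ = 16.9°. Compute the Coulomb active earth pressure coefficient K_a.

K_a = sin²(α+φ) / [sin²α · sin(α−δ) · (1 + √{sin(φ+δ)sin(φ−β) / (sin(α−δ)sin(α+β))})²].
With α = 81.1°, φ = 37.2°, δ = 16.9°, β = 31.1°: K_a = 0.5053.

0.505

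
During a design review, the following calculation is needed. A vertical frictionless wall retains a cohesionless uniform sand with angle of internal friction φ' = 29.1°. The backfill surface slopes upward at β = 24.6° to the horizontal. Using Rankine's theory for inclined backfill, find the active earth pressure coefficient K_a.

K_a = cos β · (cos β − √(cos²β − cos²φ)) / (cos β + √(cos²β − cos²φ)).
cos β = 0.9092, cos φ = 0.8738, √(cos²β − cos²φ) = 0.2515.
K_a = 0.9092 × (0.9092 − 0.2515)/(0.9092 + 0.2515) = 0.5153.

0.515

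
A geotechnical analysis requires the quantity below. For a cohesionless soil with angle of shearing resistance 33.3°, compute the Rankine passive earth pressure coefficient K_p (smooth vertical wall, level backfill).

K_p = (1 + sin φ)/(1 − sin φ) = tan²(45° + 33.3°/2) = 3.435.

3.43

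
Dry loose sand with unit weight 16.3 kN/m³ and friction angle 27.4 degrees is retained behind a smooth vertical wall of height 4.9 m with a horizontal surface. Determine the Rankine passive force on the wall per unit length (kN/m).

K_p = tan²(45° + φ/2) = 2.705.
P_p = ½ K_p γ H² = 0.5 × 2.705 × 16.3 × 4.9² = 529.3 kN/m.

529 kN/m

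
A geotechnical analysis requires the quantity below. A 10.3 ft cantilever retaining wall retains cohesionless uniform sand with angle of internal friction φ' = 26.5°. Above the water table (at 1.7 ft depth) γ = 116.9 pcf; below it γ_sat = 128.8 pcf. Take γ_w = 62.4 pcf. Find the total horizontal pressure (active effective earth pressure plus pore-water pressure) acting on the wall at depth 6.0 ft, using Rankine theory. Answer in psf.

454 psf

K_a = (1 − sin φ)/(1 + sin φ) = 0.3829.
γ' = 128.8 − 62.4 = 66.40 pcf.
Effective vertical stress at 6.0 ft: σ'_v = 116.9×1.7 + 66.40×4.30 = 484.3 psf.
σ'_h = K_a σ'_v = 0.3829 × 484.3 = 185.4 psf; u = γ_w × 4.30 = 268.3 psf.
Total σ_h = 185.4 + 268.3 = 453.8 psf.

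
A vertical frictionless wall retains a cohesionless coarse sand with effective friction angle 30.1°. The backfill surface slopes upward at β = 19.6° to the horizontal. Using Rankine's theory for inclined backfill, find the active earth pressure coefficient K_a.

K_a = cos β · (cos β − √(cos²β − cos²φ)) / (cos β + √(cos²β − cos²φ)).
cos β = 0.9421, cos φ = 0.8652, √(cos²β − cos²φ) = 0.3728.
K_a = 0.9421 × (0.9421 − 0.3728)/(0.9421 + 0.3728) = 0.4078.

0.408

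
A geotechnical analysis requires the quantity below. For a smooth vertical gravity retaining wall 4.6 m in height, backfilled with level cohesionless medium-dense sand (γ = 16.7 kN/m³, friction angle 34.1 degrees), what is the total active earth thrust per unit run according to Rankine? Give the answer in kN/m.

K_a = tan²(45° − φ/2) = 0.2815.
P_a = ½ K_a γ H² = 0.5 × 0.2815 × 16.7 × 4.6² = 49.74 kN/m.

49.7 kN/m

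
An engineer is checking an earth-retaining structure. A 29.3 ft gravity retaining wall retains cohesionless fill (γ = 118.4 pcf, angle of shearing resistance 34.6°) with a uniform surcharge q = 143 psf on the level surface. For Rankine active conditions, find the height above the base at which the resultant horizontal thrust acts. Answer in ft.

10.1 ft

K_a = 0.2756.
Triangular part P₁ = ½K_aγH² = 14010 at H/3 = 9.767 ft; rectangular part P₂ = K_a q H = 1155 at H/2 = 14.65 ft.
ȳ = (P₁·9.767 + P₂·14.65)/(P₁+P₂) = 10.14 ft.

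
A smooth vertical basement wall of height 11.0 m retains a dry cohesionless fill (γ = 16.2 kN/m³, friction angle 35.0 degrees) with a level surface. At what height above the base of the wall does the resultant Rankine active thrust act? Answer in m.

K_a = 0.2710.
The pressure distribution is triangular, so the resultant acts at H/3 above the base = 11.0/3 = 3.667 m.

3.67 m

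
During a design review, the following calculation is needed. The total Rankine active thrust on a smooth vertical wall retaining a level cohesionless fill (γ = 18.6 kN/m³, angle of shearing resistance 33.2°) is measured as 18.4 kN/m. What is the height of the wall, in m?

2.60 m

K_a = 0.2924. P_a = ½ K_a γ H² ⇒ H = √(2P_a/(K_a γ)).
H = √(2×18.4/(0.2924×18.6)) = 2.601 m.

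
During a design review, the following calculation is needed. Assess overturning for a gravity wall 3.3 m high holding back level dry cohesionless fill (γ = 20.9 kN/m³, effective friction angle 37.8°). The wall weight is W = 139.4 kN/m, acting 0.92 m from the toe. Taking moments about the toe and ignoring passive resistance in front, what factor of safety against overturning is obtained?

4.27

K_a = tan²(45° − 37.8°/2) = 0.2400.
P_a = ½K_aγH² = 0.5×0.2400×20.9×3.3² = 27.31 kN/m, acting at H/3 = 1.100 m above the base.
Overturning moment M_o = P_a × H/3 = 27.31 × 1.100 = 30.04.
Resisting moment M_r = W × 0.92 = 139.4 × 0.92 = 128.2.
FS_overturning = M_r/M_o = 128.2/30.04 = 4.269.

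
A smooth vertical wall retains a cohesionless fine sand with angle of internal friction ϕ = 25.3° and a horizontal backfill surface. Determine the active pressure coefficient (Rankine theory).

K_a = tan²(45° − φ/2) = tan²(32.35°) = 0.4012.

0.401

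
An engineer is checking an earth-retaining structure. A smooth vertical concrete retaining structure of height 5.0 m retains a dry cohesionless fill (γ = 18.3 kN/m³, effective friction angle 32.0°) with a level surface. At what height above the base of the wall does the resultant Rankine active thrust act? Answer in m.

K_a = 0.3073.
The pressure distribution is triangular, so the resultant acts at H/3 above the base = 5.0/3 = 1.667 m.

1.67 m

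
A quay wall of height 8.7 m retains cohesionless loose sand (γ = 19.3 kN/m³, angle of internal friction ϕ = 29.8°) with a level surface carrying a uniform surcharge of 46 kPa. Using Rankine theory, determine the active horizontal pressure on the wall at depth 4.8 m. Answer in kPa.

46.6 kPa

K_a = (1 − sin φ)/(1 + sin φ) = 0.3360.
σ_v = γz + q = 19.3 × 4.8 + 46 = 138.6 kPa.
σ_h = K_a σ_v = 0.3360 × 138.6 = 46.59 kPa.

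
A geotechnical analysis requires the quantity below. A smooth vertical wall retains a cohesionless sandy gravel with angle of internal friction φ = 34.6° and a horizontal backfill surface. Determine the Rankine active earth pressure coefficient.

0.276

K_a = tan²(45° − φ/2) = tan²(27.70°) = 0.2756.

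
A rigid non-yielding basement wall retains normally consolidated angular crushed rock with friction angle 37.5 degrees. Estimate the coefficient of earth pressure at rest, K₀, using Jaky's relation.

0.391

K₀ = 1 − sin φ' = 1 − sin 37.5° = 0.3912.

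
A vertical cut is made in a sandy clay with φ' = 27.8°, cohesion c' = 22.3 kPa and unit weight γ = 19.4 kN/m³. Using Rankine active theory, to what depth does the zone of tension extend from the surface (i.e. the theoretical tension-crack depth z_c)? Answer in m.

K_a = tan²(45° − 27.8°/2) = 0.3639; √K_a = 0.6032.
The active pressure is zero where K_a γ z = 2c√K_a, so z_c = 2c/(γ√K_a) = 2×22.3/(19.4×0.6032) = 3.811 m.

3.81 m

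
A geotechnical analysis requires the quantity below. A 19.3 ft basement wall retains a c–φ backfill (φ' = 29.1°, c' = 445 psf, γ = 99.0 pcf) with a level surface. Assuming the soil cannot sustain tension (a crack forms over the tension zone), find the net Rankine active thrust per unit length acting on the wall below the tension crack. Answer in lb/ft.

275 lb/ft

K_a = 0.3456; √K_a = 0.5879.
Tension-crack depth z_c = 2c/(γ√K_a) = 2×445/(99.0×0.5879) = 15.29 ft.
σ_a at base = K_a γ H − 2c√K_a = 0.3456×99.0×19.3 − 2×445×0.5879 = 137.1 psf.
P_a = ½ × 137.1 × (H − z_c) = 0.5×137.1×4.008 = 274.8 lb/ft.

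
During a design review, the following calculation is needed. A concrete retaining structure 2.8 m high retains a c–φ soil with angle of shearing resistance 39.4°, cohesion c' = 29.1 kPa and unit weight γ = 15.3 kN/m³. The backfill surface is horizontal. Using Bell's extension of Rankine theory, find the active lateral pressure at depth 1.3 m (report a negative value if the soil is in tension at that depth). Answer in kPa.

-23.1 kPa

K_a = (1 − sin φ)/(1 + sin φ) = 0.2234.
σ_a = K_a γ z − 2c√K_a = 0.2234×15.3×1.3 − 2×29.1×0.4727 = -23.07 kPa.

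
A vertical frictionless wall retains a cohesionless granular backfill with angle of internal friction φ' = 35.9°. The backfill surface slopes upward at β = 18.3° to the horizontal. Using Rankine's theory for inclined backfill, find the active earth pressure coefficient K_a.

K_a = cos β · (cos β − √(cos²β − cos²φ)) / (cos β + √(cos²β − cos²φ)).
cos β = 0.9494, cos φ = 0.8100, √(cos²β − cos²φ) = 0.4952.
K_a = 0.9494 × (0.9494 − 0.4952)/(0.9494 + 0.4952) = 0.2985.

0.299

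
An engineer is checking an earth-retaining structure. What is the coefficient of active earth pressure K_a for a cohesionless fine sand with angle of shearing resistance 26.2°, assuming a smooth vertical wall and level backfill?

0.387

K_a = tan²(45° − φ/2) = tan²(31.90°) = 0.3874.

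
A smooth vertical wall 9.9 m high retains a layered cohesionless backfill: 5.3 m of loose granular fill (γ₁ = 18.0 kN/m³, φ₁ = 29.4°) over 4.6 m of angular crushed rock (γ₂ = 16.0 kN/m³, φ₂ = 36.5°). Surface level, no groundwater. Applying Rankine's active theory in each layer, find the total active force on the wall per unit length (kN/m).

K_a1 = tan²(45°−29.4°/2) = 0.3415; K_a2 = tan²(45°−36.5°/2) = 0.2541.
Layer 1: σ at base = K_a1 γ₁ h₁ = 32.58 kPa; P₁ = ½×32.58×5.3 = 86.33.
Layer 2: σ_v at top = γ₁h₁ = 95.40; σ_h top = K_a2×95.40 = 24.24; σ_h base = K_a2×(95.40+16.0×4.6) = 42.94.
P₂ = ½(24.24+42.94)×4.6 = 154.5. Total P_a = 86.33+154.5 = 240.8 kN/m.

241 kN/m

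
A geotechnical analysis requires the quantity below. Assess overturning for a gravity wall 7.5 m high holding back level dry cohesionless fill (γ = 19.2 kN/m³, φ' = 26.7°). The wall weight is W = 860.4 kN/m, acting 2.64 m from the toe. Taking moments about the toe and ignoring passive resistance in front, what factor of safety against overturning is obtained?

4.43

K_a = tan²(45° − 26.7°/2) = 0.3800.
P_a = ½K_aγH² = 0.5×0.3800×19.2×7.5² = 205.2 kN/m, acting at H/3 = 2.500 m above the base.
Overturning moment M_o = P_a × H/3 = 205.2 × 2.500 = 512.9.
Resisting moment M_r = W × 2.64 = 860.4 × 2.64 = 2271.
FS_overturning = M_r/M_o = 2271/512.9 = 4.428.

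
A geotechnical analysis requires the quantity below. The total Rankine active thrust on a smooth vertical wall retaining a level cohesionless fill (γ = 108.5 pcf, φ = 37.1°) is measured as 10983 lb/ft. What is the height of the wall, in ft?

28.6 ft

K_a = 0.2475. P_a = ½ K_a γ H² ⇒ H = √(2P_a/(K_a γ)).
H = √(2×10983/(0.2475×108.5)) = 28.60 ft.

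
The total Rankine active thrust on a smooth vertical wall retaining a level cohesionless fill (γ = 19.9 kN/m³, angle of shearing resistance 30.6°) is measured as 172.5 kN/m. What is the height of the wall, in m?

7.30 m

K_a = 0.3253. P_a = ½ K_a γ H² ⇒ H = √(2P_a/(K_a γ)).
H = √(2×172.5/(0.3253×19.9)) = 7.300 m.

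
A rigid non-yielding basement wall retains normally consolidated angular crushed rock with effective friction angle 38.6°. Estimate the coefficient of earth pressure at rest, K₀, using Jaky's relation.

K₀ = 1 − sin φ' = 1 − sin 38.6° = 0.3761.

0.376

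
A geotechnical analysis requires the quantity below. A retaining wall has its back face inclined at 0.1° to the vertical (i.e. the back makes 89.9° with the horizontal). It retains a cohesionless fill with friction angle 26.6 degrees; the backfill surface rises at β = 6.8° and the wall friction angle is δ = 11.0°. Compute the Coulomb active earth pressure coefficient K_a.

0.383

K_a = sin²(α+φ) / [sin²α · sin(α−δ) · (1 + √{sin(φ+δ)sin(φ−β) / (sin(α−δ)sin(α+β))})²].
With α = 89.9°, φ = 26.6°, δ = 11.0°, β = 6.8°: K_a = 0.3826.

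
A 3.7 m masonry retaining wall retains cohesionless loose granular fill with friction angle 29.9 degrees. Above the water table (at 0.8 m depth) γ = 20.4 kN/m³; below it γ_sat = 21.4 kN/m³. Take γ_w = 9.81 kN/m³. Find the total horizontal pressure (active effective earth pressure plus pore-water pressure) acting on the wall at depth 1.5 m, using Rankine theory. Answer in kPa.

K_a = (1 − sin φ)/(1 + sin φ) = 0.3347.
γ' = 21.4 − 9.81 = 11.59 kN/m³.
Effective vertical stress at 1.5 m: σ'_v = 20.4×0.8 + 11.59×0.700 = 24.43 kPa.
σ'_h = K_a σ'_v = 0.3347 × 24.43 = 8.177 kPa; u = γ_w × 0.700 = 6.867 kPa.
Total σ_h = 8.177 + 6.867 = 15.04 kPa.

15.0 kPa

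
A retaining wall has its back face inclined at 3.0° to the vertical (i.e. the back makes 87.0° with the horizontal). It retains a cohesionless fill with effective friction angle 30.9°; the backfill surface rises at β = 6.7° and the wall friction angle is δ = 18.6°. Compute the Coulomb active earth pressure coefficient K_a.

K_a = sin²(α+φ) / [sin²α · sin(α−δ) · (1 + √{sin(φ+δ)sin(φ−β) / (sin(α−δ)sin(α+β))})²].
With α = 87.0°, φ = 30.9°, δ = 18.6°, β = 6.7°: K_a = 0.3376.

0.338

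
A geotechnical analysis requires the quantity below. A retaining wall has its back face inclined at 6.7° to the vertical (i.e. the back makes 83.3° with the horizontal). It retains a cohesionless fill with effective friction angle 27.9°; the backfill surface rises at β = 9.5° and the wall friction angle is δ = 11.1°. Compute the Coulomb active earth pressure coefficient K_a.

0.436

K_a = sin²(α+φ) / [sin²α · sin(α−δ) · (1 + √{sin(φ+δ)sin(φ−β) / (sin(α−δ)sin(α+β))})²].
With α = 83.3°, φ = 27.9°, δ = 11.1°, β = 9.5°: K_a = 0.4360.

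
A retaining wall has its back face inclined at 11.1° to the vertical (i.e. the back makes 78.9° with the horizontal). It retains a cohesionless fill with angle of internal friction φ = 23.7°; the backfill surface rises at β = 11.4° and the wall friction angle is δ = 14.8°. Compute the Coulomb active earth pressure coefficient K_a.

0.574

K_a = sin²(α+φ) / [sin²α · sin(α−δ) · (1 + √{sin(φ+δ)sin(φ−β) / (sin(α−δ)sin(α+β))})²].
With α = 78.9°, φ = 23.7°, δ = 14.8°, β = 11.4°: K_a = 0.5741.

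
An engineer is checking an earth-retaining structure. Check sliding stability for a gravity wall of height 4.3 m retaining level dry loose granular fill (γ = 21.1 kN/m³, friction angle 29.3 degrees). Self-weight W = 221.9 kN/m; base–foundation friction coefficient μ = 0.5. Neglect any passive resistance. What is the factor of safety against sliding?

K_a = tan²(45° − 29.3°/2) = 0.3428.
P_a = ½K_aγH² = 0.5×0.3428×21.1×4.3² = 66.88 kN/m, acting at H/3 = 1.433 m above the base.
FS_sliding = μW / P_a = 0.5×221.9 / 66.88 = 1.659.

1.66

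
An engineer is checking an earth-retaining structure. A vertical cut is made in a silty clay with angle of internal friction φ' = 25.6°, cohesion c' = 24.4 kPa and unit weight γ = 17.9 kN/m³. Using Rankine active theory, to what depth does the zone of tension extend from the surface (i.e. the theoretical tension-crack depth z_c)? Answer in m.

K_a = tan²(45° − 25.6°/2) = 0.3966; √K_a = 0.6297.
The active pressure is zero where K_a γ z = 2c√K_a, so z_c = 2c/(γ√K_a) = 2×24.4/(17.9×0.6297) = 4.329 m.

4.33 m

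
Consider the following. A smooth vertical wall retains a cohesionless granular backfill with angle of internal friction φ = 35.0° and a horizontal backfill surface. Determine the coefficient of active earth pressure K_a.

0.271

K_a = (1 − sin φ)/(1 + sin φ) = (1 − sin 35.0°)/(1 + sin 35.0°) = 0.2710.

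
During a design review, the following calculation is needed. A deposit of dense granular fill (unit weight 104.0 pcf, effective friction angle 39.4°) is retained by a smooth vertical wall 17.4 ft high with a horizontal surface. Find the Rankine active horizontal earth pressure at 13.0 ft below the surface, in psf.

K_a = (1 − sin φ)/(1 + sin φ) = 0.2234.
σ_h = K_a γ z = 0.2234 × 104.0 × 13.0 = 302.1 psf.

302 psf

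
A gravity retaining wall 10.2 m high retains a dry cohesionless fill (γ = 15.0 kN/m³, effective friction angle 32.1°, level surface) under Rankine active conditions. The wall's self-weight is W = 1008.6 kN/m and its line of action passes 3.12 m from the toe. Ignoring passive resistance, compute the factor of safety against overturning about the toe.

3.88

K_a = tan²(45° − 32.1°/2) = 0.3060.
P_a = ½K_aγH² = 0.5×0.3060×15.0×10.2² = 238.8 kN/m, acting at H/3 = 3.400 m above the base.
Overturning moment M_o = P_a × H/3 = 238.8 × 3.400 = 811.8.
Resisting moment M_r = W × 3.12 = 1008.6 × 3.12 = 3147.
FS_overturning = M_r/M_o = 3147/811.8 = 3.876.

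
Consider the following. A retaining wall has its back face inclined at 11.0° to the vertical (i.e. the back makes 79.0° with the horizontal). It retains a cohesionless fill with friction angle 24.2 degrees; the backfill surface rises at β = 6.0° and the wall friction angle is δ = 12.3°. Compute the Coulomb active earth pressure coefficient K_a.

K_a = sin²(α+φ) / [sin²α · sin(α−δ) · (1 + √{sin(φ+δ)sin(φ−β) / (sin(α−δ)sin(α+β))})²].
With α = 79.0°, φ = 24.2°, δ = 12.3°, β = 6.0°: K_a = 0.5090.

0.509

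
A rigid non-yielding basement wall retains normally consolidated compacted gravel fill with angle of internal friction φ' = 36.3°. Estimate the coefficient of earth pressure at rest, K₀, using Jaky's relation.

0.408

K₀ = 1 − sin φ' = 1 − sin 36.3° = 0.4080.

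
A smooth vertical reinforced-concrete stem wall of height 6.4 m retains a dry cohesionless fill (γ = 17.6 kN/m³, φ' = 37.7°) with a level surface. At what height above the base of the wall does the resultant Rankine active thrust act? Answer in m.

K_a = 0.2411.
The pressure distribution is triangular, so the resultant acts at H/3 above the base = 6.4/3 = 2.133 m.

2.13 m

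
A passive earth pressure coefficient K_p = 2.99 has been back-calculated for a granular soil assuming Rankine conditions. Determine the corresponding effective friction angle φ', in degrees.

29.9°

K_p = (1+sin φ)/(1−sin φ) ⇒ sin φ = (K_p − 1)/(K_p + 1) = 0.4987.
φ = arcsin(0.4987) = 29.92°.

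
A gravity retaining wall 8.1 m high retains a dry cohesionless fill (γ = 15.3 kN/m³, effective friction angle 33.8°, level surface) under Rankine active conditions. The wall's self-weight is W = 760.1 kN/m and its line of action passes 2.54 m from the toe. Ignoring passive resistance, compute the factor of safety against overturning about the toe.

K_a = tan²(45° − 33.8°/2) = 0.2851.
P_a = ½K_aγH² = 0.5×0.2851×15.3×8.1² = 143.1 kN/m, acting at H/3 = 2.700 m above the base.
Overturning moment M_o = P_a × H/3 = 143.1 × 2.700 = 386.4.
Resisting moment M_r = W × 2.54 = 760.1 × 2.54 = 1931.
FS_overturning = M_r/M_o = 1931/386.4 = 4.997.

5.00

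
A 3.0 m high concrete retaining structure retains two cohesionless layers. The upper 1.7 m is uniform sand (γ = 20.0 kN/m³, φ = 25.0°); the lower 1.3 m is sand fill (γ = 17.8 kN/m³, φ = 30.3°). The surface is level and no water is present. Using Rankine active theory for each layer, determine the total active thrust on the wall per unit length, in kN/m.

31.2 kN/m

K_a1 = tan²(45°−25.0°/2) = 0.4059; K_a2 = tan²(45°−30.3°/2) = 0.3293.
Layer 1: σ at base = K_a1 γ₁ h₁ = 13.80 kPa; P₁ = ½×13.80×1.7 = 11.73.
Layer 2: σ_v at top = γ₁h₁ = 34.00; σ_h top = K_a2×34.00 = 11.20; σ_h base = K_a2×(34.00+17.8×1.3) = 18.82.
P₂ = ½(11.20+18.82)×1.3 = 19.51. Total P_a = 11.73+19.51 = 31.24 kN/m.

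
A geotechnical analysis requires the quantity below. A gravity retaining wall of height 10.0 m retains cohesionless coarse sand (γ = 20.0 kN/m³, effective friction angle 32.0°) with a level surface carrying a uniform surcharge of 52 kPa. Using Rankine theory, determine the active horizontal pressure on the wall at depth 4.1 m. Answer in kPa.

41.2 kPa

K_a = (1 − sin φ)/(1 + sin φ) = 0.3073.
σ_v = γz + q = 20.0 × 4.1 + 52 = 134.0 kPa.
σ_h = K_a σ_v = 0.3073 × 134.0 = 41.17 kPa.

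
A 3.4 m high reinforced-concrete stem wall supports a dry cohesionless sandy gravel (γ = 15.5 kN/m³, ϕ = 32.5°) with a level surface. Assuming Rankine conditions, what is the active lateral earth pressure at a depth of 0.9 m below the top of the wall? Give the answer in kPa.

4.20 kPa

K_a = (1 − sin φ)/(1 + sin φ) = 0.3010.
σ_h = K_a γ z = 0.3010 × 15.5 × 0.9 = 4.199 kPa.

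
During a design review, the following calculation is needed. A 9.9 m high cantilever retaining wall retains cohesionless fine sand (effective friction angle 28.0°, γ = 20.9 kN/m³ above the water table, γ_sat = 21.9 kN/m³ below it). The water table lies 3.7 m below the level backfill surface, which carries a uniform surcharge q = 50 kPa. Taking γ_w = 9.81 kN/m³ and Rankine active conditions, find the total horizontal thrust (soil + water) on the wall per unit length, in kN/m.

K_a = tan²(45° − φ/2) = 0.3610.
γ' = 21.9 − 9.81 = 12.09 kN/m³. h₂ = H − d_w = 6.2 m.
σ'_h: at surface K_a·q = 18.05; at WT K_a(q+γd_w) = 45.97; at base K_a(q+γd_w+γ'h₂) = 73.03 kPa.
P₁ = ½(18.05+45.97)×3.7 = 118.4; P₂ = ½(45.97+73.03)×6.2 = 368.9; P_w = ½γ_w h₂² = 188.5.
Total = 118.4+368.9+188.5 = 675.9 kN/m.

676 kN/m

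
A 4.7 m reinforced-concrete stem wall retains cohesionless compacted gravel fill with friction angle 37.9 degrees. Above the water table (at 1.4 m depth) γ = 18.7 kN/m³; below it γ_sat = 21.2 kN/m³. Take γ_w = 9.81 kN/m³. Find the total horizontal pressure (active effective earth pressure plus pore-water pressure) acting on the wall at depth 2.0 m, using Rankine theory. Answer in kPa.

K_a = (1 − sin φ)/(1 + sin φ) = 0.2389.
γ' = 21.2 − 9.81 = 11.39 kN/m³.
Effective vertical stress at 2.0 m: σ'_v = 18.7×1.4 + 11.39×0.600 = 33.01 kPa.
σ'_h = K_a σ'_v = 0.2389 × 33.01 = 7.888 kPa; u = γ_w × 0.600 = 5.886 kPa.
Total σ_h = 7.888 + 5.886 = 13.77 kPa.

13.8 kPa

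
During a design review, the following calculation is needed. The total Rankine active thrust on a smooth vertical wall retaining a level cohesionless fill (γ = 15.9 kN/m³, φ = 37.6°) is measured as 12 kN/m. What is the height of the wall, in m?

K_a = 0.2421. P_a = ½ K_a γ H² ⇒ H = √(2P_a/(K_a γ)).
H = √(2×12/(0.2421×15.9)) = 2.497 m.

2.50 m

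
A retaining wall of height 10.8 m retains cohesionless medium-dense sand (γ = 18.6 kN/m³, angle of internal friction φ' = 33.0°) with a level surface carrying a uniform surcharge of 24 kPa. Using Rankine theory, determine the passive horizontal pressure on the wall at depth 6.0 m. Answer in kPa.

460 kPa

K_p = (1 + sin φ)/(1 − sin φ) = 3.392.
σ_v = γz + q = 18.6 × 6.0 + 24 = 135.6 kPa.
σ_h = K_p σ_v = 3.392 × 135.6 = 460.0 kPa.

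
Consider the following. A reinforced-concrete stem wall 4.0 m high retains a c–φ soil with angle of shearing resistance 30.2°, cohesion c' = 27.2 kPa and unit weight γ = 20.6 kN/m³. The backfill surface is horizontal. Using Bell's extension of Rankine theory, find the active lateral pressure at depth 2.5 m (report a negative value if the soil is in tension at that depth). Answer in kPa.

-14.3 kPa

K_a = (1 − sin φ)/(1 + sin φ) = 0.3307.
σ_a = K_a γ z − 2c√K_a = 0.3307×20.6×2.5 − 2×27.2×0.5750 = -14.25 kPa.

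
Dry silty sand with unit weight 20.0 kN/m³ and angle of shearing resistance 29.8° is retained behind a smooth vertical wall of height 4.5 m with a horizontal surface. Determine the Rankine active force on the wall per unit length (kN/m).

K_a = tan²(45° − φ/2) = 0.3360.
P_a = ½ K_a γ H² = 0.5 × 0.3360 × 20.0 × 4.5² = 68.05 kN/m.

68.0 kN/m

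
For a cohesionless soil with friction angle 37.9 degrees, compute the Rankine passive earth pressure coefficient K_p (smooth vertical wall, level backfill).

4.19

K_p = (1 + sin φ)/(1 − sin φ) = tan²(45° + 37.9°/2) = 4.185.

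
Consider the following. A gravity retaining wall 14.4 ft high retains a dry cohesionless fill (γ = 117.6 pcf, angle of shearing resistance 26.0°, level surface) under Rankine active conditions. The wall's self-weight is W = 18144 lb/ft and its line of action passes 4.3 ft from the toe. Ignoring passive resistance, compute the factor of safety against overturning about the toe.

3.41

K_a = tan²(45° − 26.0°/2) = 0.3905.
P_a = ½K_aγH² = 0.5×0.3905×117.6×14.4² = 4761 lb/ft, acting at H/3 = 4.800 ft above the base.
Overturning moment M_o = P_a × H/3 = 4761 × 4.800 = 22850.
Resisting moment M_r = W × 4.3 = 18144 × 4.3 = 78020.
FS_overturning = M_r/M_o = 78020/22850 = 3.414.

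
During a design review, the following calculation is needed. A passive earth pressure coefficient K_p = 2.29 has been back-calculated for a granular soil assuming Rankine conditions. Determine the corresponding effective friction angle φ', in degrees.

K_p = (1+sin φ)/(1−sin φ) ⇒ sin φ = (K_p − 1)/(K_p + 1) = 0.3921.
φ = arcsin(0.3921) = 23.09°.

23.1°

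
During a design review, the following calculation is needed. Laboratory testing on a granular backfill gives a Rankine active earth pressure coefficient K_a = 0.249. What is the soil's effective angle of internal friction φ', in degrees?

37.0°

K_a = tan²(45° − φ/2) ⇒ 45° − φ/2 = arctan(√0.249) = 26.52°.
φ = 2(45° − 26.52°) = 36.96°.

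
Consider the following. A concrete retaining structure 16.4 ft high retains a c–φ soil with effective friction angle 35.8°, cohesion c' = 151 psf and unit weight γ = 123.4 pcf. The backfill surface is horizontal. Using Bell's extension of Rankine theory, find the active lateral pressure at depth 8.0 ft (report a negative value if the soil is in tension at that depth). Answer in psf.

K_a = (1 − sin φ)/(1 + sin φ) = 0.2619.
σ_a = K_a γ z − 2c√K_a = 0.2619×123.4×8.0 − 2×151×0.5117 = 104.0 psf.

104 psf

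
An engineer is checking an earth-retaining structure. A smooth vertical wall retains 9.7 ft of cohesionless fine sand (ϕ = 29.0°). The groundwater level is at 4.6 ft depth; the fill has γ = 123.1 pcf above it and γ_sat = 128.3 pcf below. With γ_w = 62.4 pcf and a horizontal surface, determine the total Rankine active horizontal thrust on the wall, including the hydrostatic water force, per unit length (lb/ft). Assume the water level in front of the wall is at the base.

2560 lb/ft

K_a = tan²(45° − φ/2) = 0.3470.
γ' = 128.3 − 62.4 = 65.90 pcf. Depth below WT = 5.1 ft.
σ'_h at WT = K_a γ d_w = 196.5 psf; at base = 196.5 + K_a γ' × 5.1 = 313.1 psf.
P₁ (0–4.6 ft) = ½×196.5×4.6 = 451.9. P₂ (4.6–9.7 ft) = ½(196.5+313.1)×5.1 = 1299.
P_w = ½ γ_w h₂² = 0.5×62.4×5.1² = 811.5. Total = 451.9+1299+811.5 = 2563 lb/ft.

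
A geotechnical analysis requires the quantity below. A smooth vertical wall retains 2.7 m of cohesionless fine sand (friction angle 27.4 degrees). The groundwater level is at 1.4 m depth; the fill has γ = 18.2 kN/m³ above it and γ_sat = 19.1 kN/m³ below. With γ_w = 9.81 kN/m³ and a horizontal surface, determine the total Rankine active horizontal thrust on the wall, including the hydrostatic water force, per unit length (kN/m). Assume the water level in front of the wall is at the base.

30.0 kN/m

K_a = tan²(45° − φ/2) = 0.3697.
γ' = 19.1 − 9.81 = 9.290 kN/m³. Depth below WT = 1.3 m.
σ'_h at WT = K_a γ d_w = 9.419 kPa; at base = 9.419 + K_a γ' × 1.3 = 13.88 kPa.
P₁ (0–1.4 m) = ½×9.419×1.4 = 6.594. P₂ (1.4–2.7 m) = ½(9.419+13.88)×1.3 = 15.15.
P_w = ½ γ_w h₂² = 0.5×9.81×1.3² = 8.289. Total = 6.594+15.15+8.289 = 30.03 kN/m.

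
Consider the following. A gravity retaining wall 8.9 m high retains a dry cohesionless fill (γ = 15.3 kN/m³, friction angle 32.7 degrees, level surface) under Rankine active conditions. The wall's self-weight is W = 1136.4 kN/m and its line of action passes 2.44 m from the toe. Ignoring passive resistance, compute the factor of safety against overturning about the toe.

5.17

K_a = tan²(45° − 32.7°/2) = 0.2985.
P_a = ½K_aγH² = 0.5×0.2985×15.3×8.9² = 180.9 kN/m, acting at H/3 = 2.967 m above the base.
Overturning moment M_o = P_a × H/3 = 180.9 × 2.967 = 536.6.
Resisting moment M_r = W × 2.44 = 1136.4 × 2.44 = 2773.
FS_overturning = M_r/M_o = 2773/536.6 = 5.167.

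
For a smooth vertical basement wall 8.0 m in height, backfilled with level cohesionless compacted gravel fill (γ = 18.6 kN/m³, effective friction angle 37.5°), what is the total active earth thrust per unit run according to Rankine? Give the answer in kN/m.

145 kN/m

K_a = tan²(45° − φ/2) = 0.2432.
P_a = ½ K_a γ H² = 0.5 × 0.2432 × 18.6 × 8.0² = 144.7 kN/m.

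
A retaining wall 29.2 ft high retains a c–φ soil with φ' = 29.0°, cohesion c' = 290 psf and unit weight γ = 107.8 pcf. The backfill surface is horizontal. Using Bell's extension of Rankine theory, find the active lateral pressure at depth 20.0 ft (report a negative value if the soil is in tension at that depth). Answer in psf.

406 psf

K_a = (1 − sin φ)/(1 + sin φ) = 0.3470.
σ_a = K_a γ z − 2c√K_a = 0.3470×107.8×20.0 − 2×290×0.5890 = 406.4 psf.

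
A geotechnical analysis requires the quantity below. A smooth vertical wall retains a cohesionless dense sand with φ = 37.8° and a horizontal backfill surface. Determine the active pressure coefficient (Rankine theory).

K_a = (1 − sin φ)/(1 + sin φ) = (1 − sin 37.8°)/(1 + sin 37.8°) = 0.2400.

0.240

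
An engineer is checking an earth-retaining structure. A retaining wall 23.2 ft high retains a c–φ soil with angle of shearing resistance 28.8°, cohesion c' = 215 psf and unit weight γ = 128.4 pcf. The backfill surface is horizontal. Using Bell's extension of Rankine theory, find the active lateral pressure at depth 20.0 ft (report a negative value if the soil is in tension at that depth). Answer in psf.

K_a = (1 − sin φ)/(1 + sin φ) = 0.3498.
σ_a = K_a γ z − 2c√K_a = 0.3498×128.4×20.0 − 2×215×0.5914 = 643.9 psf.

644 psf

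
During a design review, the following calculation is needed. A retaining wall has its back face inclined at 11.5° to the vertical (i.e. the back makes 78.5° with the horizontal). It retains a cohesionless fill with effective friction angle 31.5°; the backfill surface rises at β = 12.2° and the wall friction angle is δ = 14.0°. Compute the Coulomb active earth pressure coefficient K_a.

0.446

K_a = sin²(α+φ) / [sin²α · sin(α−δ) · (1 + √{sin(φ+δ)sin(φ−β) / (sin(α−δ)sin(α+β))})²].
With α = 78.5°, φ = 31.5°, δ = 14.0°, β = 12.2°: K_a = 0.4462.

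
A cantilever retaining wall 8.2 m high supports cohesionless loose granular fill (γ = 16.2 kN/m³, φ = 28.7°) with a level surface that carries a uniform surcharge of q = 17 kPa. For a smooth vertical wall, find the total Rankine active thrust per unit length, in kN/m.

240 kN/m

K_a = tan²(45° − φ/2) = 0.3511.
Soil triangle: ½ K_a γ H² = 0.5×0.3511×16.2×8.2² = 191.3 kN/m.
Surcharge rectangle: K_a q H = 0.3511×17×8.2 = 48.95 kN/m.
Total = 191.3 + 48.95 = 240.2 kN/m.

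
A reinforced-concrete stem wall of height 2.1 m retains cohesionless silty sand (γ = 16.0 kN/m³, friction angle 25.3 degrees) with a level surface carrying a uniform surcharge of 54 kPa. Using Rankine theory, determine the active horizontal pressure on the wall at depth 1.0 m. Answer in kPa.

28.1 kPa

K_a = (1 − sin φ)/(1 + sin φ) = 0.4012.
σ_v = γz + q = 16.0 × 1.0 + 54 = 70.00 kPa.
σ_h = K_a σ_v = 0.4012 × 70.00 = 28.08 kPa.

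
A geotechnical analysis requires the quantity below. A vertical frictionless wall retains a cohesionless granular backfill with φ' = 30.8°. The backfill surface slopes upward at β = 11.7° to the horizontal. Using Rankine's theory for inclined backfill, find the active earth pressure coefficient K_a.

K_a = cos β · (cos β − √(cos²β − cos²φ)) / (cos β + √(cos²β − cos²φ)).
cos β = 0.9792, cos φ = 0.8590, √(cos²β − cos²φ) = 0.4702.
K_a = 0.9792 × (0.9792 − 0.4702)/(0.9792 + 0.4702) = 0.3439.

0.344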